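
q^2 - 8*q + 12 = (q - 6)*(q - 2)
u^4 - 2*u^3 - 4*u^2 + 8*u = u*(u - 2)^2*(u + 2)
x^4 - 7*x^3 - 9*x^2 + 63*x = x*(x - 7)*(x - 3)*(x + 3)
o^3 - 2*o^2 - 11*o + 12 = (o - 4)*(o - 1)*(o + 3)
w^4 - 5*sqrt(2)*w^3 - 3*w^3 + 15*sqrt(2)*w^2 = w^2*(w - 3)*(w - 5*sqrt(2))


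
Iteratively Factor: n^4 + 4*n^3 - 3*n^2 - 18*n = (n + 3)*(n^3 + n^2 - 6*n) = (n - 2)*(n + 3)*(n^2 + 3*n) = (n - 2)*(n + 3)^2*(n)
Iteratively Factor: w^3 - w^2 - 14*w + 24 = (w - 2)*(w^2 + w - 12) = (w - 2)*(w + 4)*(w - 3)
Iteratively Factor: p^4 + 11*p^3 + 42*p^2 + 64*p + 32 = (p + 4)*(p^3 + 7*p^2 + 14*p + 8) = (p + 4)^2*(p^2 + 3*p + 2) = (p + 1)*(p + 4)^2*(p + 2)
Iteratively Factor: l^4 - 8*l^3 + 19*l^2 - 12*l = (l - 3)*(l^3 - 5*l^2 + 4*l) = (l - 3)*(l - 1)*(l^2 - 4*l) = l*(l - 3)*(l - 1)*(l - 4)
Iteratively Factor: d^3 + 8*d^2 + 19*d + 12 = (d + 3)*(d^2 + 5*d + 4) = (d + 3)*(d + 4)*(d + 1)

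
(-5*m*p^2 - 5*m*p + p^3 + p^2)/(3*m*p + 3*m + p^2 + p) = p*(-5*m + p)/(3*m + p)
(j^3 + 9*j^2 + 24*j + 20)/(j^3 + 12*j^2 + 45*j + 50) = (j + 2)/(j + 5)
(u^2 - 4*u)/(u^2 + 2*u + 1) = u*(u - 4)/(u^2 + 2*u + 1)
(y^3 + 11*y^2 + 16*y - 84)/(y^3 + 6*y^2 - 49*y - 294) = (y - 2)/(y - 7)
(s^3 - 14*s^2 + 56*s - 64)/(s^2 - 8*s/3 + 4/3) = 3*(s^2 - 12*s + 32)/(3*s - 2)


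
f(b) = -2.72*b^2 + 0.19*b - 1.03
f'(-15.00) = 81.79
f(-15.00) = -615.88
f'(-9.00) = 49.15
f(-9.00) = -223.06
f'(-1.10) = 6.17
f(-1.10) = -4.53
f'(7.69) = -41.64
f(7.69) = -160.42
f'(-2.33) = 12.87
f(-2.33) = -16.24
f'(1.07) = -5.63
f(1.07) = -3.94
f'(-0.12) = 0.84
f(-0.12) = -1.09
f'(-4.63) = 25.38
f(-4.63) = -60.22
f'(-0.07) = 0.57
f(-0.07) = -1.06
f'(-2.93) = 16.13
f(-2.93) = -24.94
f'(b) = 0.19 - 5.44*b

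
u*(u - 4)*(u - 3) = u^3 - 7*u^2 + 12*u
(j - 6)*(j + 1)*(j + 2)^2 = j^4 - j^3 - 22*j^2 - 44*j - 24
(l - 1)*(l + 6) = l^2 + 5*l - 6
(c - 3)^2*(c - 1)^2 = c^4 - 8*c^3 + 22*c^2 - 24*c + 9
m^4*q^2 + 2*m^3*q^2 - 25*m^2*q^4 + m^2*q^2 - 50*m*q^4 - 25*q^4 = (m - 5*q)*(m + 5*q)*(m*q + q)^2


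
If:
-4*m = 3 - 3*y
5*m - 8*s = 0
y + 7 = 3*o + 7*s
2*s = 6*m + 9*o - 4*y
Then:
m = 480/233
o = 404/699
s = 300/233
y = 873/233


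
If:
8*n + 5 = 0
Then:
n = -5/8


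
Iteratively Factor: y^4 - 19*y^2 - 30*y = (y + 3)*(y^3 - 3*y^2 - 10*y) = (y - 5)*(y + 3)*(y^2 + 2*y) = y*(y - 5)*(y + 3)*(y + 2)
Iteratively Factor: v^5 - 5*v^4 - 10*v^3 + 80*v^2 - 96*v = (v)*(v^4 - 5*v^3 - 10*v^2 + 80*v - 96) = v*(v - 3)*(v^3 - 2*v^2 - 16*v + 32) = v*(v - 3)*(v - 2)*(v^2 - 16) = v*(v - 3)*(v - 2)*(v + 4)*(v - 4)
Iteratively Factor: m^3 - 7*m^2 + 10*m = (m - 2)*(m^2 - 5*m) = m*(m - 2)*(m - 5)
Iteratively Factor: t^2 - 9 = (t + 3)*(t - 3)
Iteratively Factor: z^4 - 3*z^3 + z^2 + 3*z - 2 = (z - 2)*(z^3 - z^2 - z + 1) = (z - 2)*(z - 1)*(z^2 - 1) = (z - 2)*(z - 1)^2*(z + 1)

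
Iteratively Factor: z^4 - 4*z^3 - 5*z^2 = (z - 5)*(z^3 + z^2) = z*(z - 5)*(z^2 + z) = z*(z - 5)*(z + 1)*(z)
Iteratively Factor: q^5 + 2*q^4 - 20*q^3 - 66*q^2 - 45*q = (q - 5)*(q^4 + 7*q^3 + 15*q^2 + 9*q) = (q - 5)*(q + 1)*(q^3 + 6*q^2 + 9*q) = (q - 5)*(q + 1)*(q + 3)*(q^2 + 3*q) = (q - 5)*(q + 1)*(q + 3)^2*(q)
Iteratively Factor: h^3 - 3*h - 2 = (h + 1)*(h^2 - h - 2) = (h + 1)^2*(h - 2)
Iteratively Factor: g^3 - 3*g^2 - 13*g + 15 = (g - 1)*(g^2 - 2*g - 15) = (g - 5)*(g - 1)*(g + 3)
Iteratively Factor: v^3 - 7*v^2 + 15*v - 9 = (v - 3)*(v^2 - 4*v + 3) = (v - 3)^2*(v - 1)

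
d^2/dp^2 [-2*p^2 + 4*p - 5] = -4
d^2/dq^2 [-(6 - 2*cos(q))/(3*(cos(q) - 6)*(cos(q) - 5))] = 2*((1 - cos(q)^2)^2 - cos(q)^5 + 83*cos(q)^3 - 343*cos(q)^2 + 108*cos(q) + 113)/(3*(cos(q) - 6)^3*(cos(q) - 5)^3)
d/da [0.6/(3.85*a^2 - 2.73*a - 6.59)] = (1.638 - 4.62*a)/(-3.85*a^2 + 2.73*a + 6.59)^2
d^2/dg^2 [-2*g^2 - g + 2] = -4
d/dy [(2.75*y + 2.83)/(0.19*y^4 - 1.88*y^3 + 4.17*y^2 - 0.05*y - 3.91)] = (-1.5675*y^4 + 8.1892*y^3 + 4.4937*y^2 - 23.6022*y - 10.611)/(0.0361*y^8 - 0.7144*y^7 + 5.119*y^6 - 15.6982*y^5 + 16.0911*y^4 + 14.2846*y^3 - 32.6069*y^2 + 0.391*y + 15.2881)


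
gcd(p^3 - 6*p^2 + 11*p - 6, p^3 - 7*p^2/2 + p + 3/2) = p^2 - 4*p + 3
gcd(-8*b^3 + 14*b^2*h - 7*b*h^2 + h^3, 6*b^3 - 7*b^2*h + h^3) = 2*b^2 - 3*b*h + h^2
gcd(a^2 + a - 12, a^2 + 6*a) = 1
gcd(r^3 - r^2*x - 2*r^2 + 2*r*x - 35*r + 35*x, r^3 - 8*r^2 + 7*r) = r - 7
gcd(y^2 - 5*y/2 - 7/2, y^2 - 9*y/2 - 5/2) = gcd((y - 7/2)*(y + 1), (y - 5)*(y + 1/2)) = 1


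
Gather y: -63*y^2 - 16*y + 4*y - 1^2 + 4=-63*y^2 - 12*y + 3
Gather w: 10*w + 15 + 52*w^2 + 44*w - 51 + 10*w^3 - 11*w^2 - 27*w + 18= 10*w^3 + 41*w^2 + 27*w - 18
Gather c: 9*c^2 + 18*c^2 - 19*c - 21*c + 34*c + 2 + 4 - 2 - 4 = 27*c^2 - 6*c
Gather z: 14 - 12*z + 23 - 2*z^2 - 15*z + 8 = -2*z^2 - 27*z + 45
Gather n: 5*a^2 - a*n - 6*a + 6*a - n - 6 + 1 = 5*a^2 + n*(-a - 1) - 5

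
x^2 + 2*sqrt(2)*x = x*(x + 2*sqrt(2))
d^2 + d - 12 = (d - 3)*(d + 4)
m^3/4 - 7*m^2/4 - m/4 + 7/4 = (m/4 + 1/4)*(m - 7)*(m - 1)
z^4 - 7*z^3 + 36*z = z*(z - 6)*(z - 3)*(z + 2)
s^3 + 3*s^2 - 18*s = s*(s - 3)*(s + 6)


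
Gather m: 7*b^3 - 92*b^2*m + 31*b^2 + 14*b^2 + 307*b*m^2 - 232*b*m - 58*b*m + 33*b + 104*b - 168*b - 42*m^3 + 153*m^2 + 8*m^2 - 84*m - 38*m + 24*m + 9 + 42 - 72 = 7*b^3 + 45*b^2 - 31*b - 42*m^3 + m^2*(307*b + 161) + m*(-92*b^2 - 290*b - 98) - 21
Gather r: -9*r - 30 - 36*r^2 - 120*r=-36*r^2 - 129*r - 30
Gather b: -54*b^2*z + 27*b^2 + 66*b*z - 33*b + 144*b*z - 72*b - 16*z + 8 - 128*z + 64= b^2*(27 - 54*z) + b*(210*z - 105) - 144*z + 72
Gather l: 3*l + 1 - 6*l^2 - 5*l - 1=-6*l^2 - 2*l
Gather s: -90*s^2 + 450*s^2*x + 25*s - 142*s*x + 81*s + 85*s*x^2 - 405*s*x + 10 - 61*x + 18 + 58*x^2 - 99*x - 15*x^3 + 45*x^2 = s^2*(450*x - 90) + s*(85*x^2 - 547*x + 106) - 15*x^3 + 103*x^2 - 160*x + 28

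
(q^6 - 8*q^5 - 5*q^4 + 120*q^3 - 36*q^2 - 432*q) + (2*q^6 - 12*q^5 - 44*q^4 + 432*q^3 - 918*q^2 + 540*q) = 3*q^6 - 20*q^5 - 49*q^4 + 552*q^3 - 954*q^2 + 108*q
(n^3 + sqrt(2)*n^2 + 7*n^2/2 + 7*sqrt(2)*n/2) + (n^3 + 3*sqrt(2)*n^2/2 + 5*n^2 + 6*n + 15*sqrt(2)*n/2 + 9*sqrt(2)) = 2*n^3 + 5*sqrt(2)*n^2/2 + 17*n^2/2 + 6*n + 11*sqrt(2)*n + 9*sqrt(2)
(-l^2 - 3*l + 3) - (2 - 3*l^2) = 2*l^2 - 3*l + 1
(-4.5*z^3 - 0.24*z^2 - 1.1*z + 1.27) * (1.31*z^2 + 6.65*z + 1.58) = -5.895*z^5 - 30.2394*z^4 - 10.147*z^3 - 6.0305*z^2 + 6.7075*z + 2.0066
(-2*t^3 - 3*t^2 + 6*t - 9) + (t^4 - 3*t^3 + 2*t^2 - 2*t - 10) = t^4 - 5*t^3 - t^2 + 4*t - 19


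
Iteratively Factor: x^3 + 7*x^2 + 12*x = (x + 4)*(x^2 + 3*x) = x*(x + 4)*(x + 3)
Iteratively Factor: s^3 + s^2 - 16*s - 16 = (s + 1)*(s^2 - 16) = (s + 1)*(s + 4)*(s - 4)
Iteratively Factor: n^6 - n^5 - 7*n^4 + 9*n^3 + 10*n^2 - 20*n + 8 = (n + 2)*(n^5 - 3*n^4 - n^3 + 11*n^2 - 12*n + 4) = (n - 1)*(n + 2)*(n^4 - 2*n^3 - 3*n^2 + 8*n - 4) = (n - 2)*(n - 1)*(n + 2)*(n^3 - 3*n + 2) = (n - 2)*(n - 1)^2*(n + 2)*(n^2 + n - 2) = (n - 2)*(n - 1)^2*(n + 2)^2*(n - 1)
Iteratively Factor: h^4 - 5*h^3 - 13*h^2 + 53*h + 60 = (h + 1)*(h^3 - 6*h^2 - 7*h + 60) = (h + 1)*(h + 3)*(h^2 - 9*h + 20) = (h - 4)*(h + 1)*(h + 3)*(h - 5)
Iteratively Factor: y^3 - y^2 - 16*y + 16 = (y + 4)*(y^2 - 5*y + 4) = (y - 4)*(y + 4)*(y - 1)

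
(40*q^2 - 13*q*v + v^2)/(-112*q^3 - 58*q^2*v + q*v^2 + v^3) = (-5*q + v)/(14*q^2 + 9*q*v + v^2)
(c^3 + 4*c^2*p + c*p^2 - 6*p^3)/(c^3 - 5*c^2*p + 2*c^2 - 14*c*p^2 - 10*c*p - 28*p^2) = (-c^2 - 2*c*p + 3*p^2)/(-c^2 + 7*c*p - 2*c + 14*p)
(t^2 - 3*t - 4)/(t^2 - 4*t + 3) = (t^2 - 3*t - 4)/(t^2 - 4*t + 3)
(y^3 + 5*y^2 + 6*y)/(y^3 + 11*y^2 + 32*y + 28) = y*(y + 3)/(y^2 + 9*y + 14)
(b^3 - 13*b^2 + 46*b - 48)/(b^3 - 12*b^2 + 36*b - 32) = (b - 3)/(b - 2)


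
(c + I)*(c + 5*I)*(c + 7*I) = c^3 + 13*I*c^2 - 47*c - 35*I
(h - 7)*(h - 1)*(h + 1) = h^3 - 7*h^2 - h + 7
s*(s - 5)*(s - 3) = s^3 - 8*s^2 + 15*s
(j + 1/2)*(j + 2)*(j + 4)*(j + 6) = j^4 + 25*j^3/2 + 50*j^2 + 70*j + 24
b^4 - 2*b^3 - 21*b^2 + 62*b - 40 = (b - 4)*(b - 2)*(b - 1)*(b + 5)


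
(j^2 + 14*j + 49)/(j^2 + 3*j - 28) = (j + 7)/(j - 4)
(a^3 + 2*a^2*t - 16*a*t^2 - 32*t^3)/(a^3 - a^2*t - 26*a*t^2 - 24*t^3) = (-a^2 + 2*a*t + 8*t^2)/(-a^2 + 5*a*t + 6*t^2)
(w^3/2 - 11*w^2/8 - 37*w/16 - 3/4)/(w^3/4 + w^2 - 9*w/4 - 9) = (8*w^3 - 22*w^2 - 37*w - 12)/(4*(w^3 + 4*w^2 - 9*w - 36))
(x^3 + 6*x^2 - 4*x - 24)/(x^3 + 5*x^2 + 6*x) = (x^2 + 4*x - 12)/(x*(x + 3))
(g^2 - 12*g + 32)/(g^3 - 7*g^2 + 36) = (g^2 - 12*g + 32)/(g^3 - 7*g^2 + 36)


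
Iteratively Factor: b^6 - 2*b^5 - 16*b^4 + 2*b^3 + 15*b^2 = (b + 1)*(b^5 - 3*b^4 - 13*b^3 + 15*b^2) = (b - 5)*(b + 1)*(b^4 + 2*b^3 - 3*b^2) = b*(b - 5)*(b + 1)*(b^3 + 2*b^2 - 3*b) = b*(b - 5)*(b + 1)*(b + 3)*(b^2 - b) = b*(b - 5)*(b - 1)*(b + 1)*(b + 3)*(b)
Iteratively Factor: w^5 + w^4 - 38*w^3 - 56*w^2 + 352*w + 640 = (w + 2)*(w^4 - w^3 - 36*w^2 + 16*w + 320) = (w + 2)*(w + 4)*(w^3 - 5*w^2 - 16*w + 80) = (w - 5)*(w + 2)*(w + 4)*(w^2 - 16) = (w - 5)*(w - 4)*(w + 2)*(w + 4)*(w + 4)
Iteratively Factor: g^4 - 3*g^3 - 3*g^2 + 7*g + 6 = (g - 3)*(g^3 - 3*g - 2) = (g - 3)*(g - 2)*(g^2 + 2*g + 1) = (g - 3)*(g - 2)*(g + 1)*(g + 1)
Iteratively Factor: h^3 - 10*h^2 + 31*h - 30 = (h - 2)*(h^2 - 8*h + 15) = (h - 5)*(h - 2)*(h - 3)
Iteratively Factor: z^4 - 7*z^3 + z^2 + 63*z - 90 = (z - 3)*(z^3 - 4*z^2 - 11*z + 30) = (z - 3)*(z + 3)*(z^2 - 7*z + 10) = (z - 5)*(z - 3)*(z + 3)*(z - 2)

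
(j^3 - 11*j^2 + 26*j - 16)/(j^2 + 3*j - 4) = (j^2 - 10*j + 16)/(j + 4)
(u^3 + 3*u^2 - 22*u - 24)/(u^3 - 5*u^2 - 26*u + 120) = (u^2 + 7*u + 6)/(u^2 - u - 30)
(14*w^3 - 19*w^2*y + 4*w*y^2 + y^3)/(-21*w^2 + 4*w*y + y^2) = (2*w^2 - 3*w*y + y^2)/(-3*w + y)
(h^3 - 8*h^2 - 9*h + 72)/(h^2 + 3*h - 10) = (h^3 - 8*h^2 - 9*h + 72)/(h^2 + 3*h - 10)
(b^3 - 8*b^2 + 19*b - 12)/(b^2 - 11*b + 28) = (b^2 - 4*b + 3)/(b - 7)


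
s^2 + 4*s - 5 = (s - 1)*(s + 5)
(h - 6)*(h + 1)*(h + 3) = h^3 - 2*h^2 - 21*h - 18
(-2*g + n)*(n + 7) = -2*g*n - 14*g + n^2 + 7*n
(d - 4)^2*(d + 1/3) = d^3 - 23*d^2/3 + 40*d/3 + 16/3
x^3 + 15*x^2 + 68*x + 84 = (x + 2)*(x + 6)*(x + 7)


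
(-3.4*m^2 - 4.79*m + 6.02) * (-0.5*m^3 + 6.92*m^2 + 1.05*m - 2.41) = 1.7*m^5 - 21.133*m^4 - 39.7268*m^3 + 44.8229*m^2 + 17.8649*m - 14.5082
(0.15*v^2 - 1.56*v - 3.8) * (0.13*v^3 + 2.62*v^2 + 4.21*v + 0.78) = 0.0195*v^5 + 0.1902*v^4 - 3.9497*v^3 - 16.4066*v^2 - 17.2148*v - 2.964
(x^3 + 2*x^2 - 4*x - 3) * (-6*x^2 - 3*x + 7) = -6*x^5 - 15*x^4 + 25*x^3 + 44*x^2 - 19*x - 21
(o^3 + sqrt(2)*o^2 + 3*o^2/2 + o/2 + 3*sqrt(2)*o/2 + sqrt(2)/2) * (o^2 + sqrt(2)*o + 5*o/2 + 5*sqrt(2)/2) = o^5 + 2*sqrt(2)*o^4 + 4*o^4 + 25*o^3/4 + 8*sqrt(2)*o^3 + 37*o^2/4 + 17*sqrt(2)*o^2/2 + 5*sqrt(2)*o/2 + 17*o/2 + 5/2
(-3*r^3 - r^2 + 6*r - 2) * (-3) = 9*r^3 + 3*r^2 - 18*r + 6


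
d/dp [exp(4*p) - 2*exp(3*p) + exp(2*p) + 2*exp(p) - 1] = 2*(2*exp(3*p) - 3*exp(2*p) + exp(p) + 1)*exp(p)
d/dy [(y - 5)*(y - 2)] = 2*y - 7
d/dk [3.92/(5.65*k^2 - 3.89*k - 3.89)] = (15.2488 - 44.296*k)/(-5.65*k^2 + 3.89*k + 3.89)^2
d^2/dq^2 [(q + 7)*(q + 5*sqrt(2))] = 2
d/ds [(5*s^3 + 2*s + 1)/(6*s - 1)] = (60*s^3 - 15*s^2 - 8)/(36*s^2 - 12*s + 1)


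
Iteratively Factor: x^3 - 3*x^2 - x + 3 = (x - 3)*(x^2 - 1) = (x - 3)*(x + 1)*(x - 1)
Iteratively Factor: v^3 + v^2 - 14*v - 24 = (v + 2)*(v^2 - v - 12) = (v - 4)*(v + 2)*(v + 3)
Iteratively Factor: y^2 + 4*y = (y + 4)*(y)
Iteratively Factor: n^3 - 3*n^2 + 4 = (n + 1)*(n^2 - 4*n + 4) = (n - 2)*(n + 1)*(n - 2)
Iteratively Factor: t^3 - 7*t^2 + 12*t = (t)*(t^2 - 7*t + 12) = t*(t - 4)*(t - 3)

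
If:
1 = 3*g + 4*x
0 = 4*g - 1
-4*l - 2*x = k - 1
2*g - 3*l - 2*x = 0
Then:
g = 1/4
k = 3/8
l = 1/8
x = 1/16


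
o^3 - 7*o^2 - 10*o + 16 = (o - 8)*(o - 1)*(o + 2)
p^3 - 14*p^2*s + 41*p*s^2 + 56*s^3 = (p - 8*s)*(p - 7*s)*(p + s)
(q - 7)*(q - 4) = q^2 - 11*q + 28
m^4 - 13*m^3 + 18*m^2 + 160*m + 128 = (m - 8)^2*(m + 1)*(m + 2)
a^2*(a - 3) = a^3 - 3*a^2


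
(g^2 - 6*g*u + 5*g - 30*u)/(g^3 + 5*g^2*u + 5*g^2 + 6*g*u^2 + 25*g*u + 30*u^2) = (g - 6*u)/(g^2 + 5*g*u + 6*u^2)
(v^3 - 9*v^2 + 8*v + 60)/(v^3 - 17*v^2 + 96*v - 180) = (v + 2)/(v - 6)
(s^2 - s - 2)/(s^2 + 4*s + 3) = (s - 2)/(s + 3)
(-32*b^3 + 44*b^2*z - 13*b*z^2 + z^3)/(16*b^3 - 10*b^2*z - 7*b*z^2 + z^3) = (-4*b + z)/(2*b + z)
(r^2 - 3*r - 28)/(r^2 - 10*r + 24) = (r^2 - 3*r - 28)/(r^2 - 10*r + 24)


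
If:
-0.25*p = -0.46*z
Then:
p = 1.84*z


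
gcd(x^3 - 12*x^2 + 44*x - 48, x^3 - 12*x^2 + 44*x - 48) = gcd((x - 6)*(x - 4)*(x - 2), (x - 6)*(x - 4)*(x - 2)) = x^3 - 12*x^2 + 44*x - 48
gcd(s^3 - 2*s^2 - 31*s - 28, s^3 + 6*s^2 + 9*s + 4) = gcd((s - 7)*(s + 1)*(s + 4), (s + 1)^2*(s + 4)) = s^2 + 5*s + 4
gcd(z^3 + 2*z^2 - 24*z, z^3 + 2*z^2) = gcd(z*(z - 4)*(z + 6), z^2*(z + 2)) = z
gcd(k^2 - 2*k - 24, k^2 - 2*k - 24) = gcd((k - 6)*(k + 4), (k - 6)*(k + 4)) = k^2 - 2*k - 24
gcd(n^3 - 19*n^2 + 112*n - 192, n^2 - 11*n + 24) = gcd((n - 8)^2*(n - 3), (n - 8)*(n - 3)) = n^2 - 11*n + 24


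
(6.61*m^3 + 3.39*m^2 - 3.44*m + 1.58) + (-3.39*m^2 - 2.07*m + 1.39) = 6.61*m^3 - 5.51*m + 2.97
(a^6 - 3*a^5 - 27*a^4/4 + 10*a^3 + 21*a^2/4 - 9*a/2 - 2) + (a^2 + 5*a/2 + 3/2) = a^6 - 3*a^5 - 27*a^4/4 + 10*a^3 + 25*a^2/4 - 2*a - 1/2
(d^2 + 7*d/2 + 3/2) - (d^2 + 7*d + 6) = -7*d/2 - 9/2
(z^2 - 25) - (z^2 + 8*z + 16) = -8*z - 41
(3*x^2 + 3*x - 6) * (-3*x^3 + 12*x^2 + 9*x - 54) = -9*x^5 + 27*x^4 + 81*x^3 - 207*x^2 - 216*x + 324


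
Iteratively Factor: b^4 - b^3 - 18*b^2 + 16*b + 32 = (b + 4)*(b^3 - 5*b^2 + 2*b + 8) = (b + 1)*(b + 4)*(b^2 - 6*b + 8) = (b - 4)*(b + 1)*(b + 4)*(b - 2)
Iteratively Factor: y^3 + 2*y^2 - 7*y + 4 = (y + 4)*(y^2 - 2*y + 1) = (y - 1)*(y + 4)*(y - 1)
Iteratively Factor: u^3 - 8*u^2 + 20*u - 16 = (u - 2)*(u^2 - 6*u + 8) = (u - 4)*(u - 2)*(u - 2)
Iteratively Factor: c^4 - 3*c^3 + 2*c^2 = (c)*(c^3 - 3*c^2 + 2*c) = c^2*(c^2 - 3*c + 2) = c^2*(c - 1)*(c - 2)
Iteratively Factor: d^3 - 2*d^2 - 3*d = (d + 1)*(d^2 - 3*d) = (d - 3)*(d + 1)*(d)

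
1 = 1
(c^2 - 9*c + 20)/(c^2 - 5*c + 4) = (c - 5)/(c - 1)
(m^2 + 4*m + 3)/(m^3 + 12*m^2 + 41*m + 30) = (m + 3)/(m^2 + 11*m + 30)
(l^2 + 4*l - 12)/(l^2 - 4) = (l + 6)/(l + 2)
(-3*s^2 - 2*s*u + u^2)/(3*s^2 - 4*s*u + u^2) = (-s - u)/(s - u)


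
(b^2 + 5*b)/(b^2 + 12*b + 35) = b/(b + 7)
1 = 1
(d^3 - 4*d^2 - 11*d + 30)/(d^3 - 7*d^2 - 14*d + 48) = (d - 5)/(d - 8)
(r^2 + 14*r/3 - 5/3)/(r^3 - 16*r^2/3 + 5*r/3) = (r + 5)/(r*(r - 5))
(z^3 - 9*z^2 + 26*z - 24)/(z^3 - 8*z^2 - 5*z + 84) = (z^2 - 5*z + 6)/(z^2 - 4*z - 21)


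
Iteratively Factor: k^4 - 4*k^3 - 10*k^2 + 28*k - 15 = (k - 5)*(k^3 + k^2 - 5*k + 3) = (k - 5)*(k - 1)*(k^2 + 2*k - 3) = (k - 5)*(k - 1)*(k + 3)*(k - 1)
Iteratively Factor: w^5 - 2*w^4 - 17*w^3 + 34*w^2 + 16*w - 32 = (w - 4)*(w^4 + 2*w^3 - 9*w^2 - 2*w + 8) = (w - 4)*(w - 1)*(w^3 + 3*w^2 - 6*w - 8) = (w - 4)*(w - 2)*(w - 1)*(w^2 + 5*w + 4) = (w - 4)*(w - 2)*(w - 1)*(w + 4)*(w + 1)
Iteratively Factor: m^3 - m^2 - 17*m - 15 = (m - 5)*(m^2 + 4*m + 3) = (m - 5)*(m + 1)*(m + 3)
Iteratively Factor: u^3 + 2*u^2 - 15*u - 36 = (u + 3)*(u^2 - u - 12) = (u + 3)^2*(u - 4)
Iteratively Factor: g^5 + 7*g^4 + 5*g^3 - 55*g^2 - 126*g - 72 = (g + 2)*(g^4 + 5*g^3 - 5*g^2 - 45*g - 36) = (g - 3)*(g + 2)*(g^3 + 8*g^2 + 19*g + 12) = (g - 3)*(g + 2)*(g + 3)*(g^2 + 5*g + 4) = (g - 3)*(g + 1)*(g + 2)*(g + 3)*(g + 4)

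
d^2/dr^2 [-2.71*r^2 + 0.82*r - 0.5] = -5.42000000000000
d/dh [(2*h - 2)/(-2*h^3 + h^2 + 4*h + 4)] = 2*(-2*h^3 + h^2 + 4*h - 2*(h - 1)*(-3*h^2 + h + 2) + 4)/(-2*h^3 + h^2 + 4*h + 4)^2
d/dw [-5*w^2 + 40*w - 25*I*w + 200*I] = -10*w + 40 - 25*I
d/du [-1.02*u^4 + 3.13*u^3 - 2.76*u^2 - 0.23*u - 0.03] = -4.08*u^3 + 9.39*u^2 - 5.52*u - 0.23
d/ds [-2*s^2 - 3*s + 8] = -4*s - 3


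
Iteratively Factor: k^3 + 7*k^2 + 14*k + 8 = (k + 4)*(k^2 + 3*k + 2) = (k + 2)*(k + 4)*(k + 1)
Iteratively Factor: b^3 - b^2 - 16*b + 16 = (b - 1)*(b^2 - 16) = (b - 1)*(b + 4)*(b - 4)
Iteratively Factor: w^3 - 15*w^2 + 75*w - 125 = (w - 5)*(w^2 - 10*w + 25) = (w - 5)^2*(w - 5)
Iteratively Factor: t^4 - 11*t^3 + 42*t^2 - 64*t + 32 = (t - 1)*(t^3 - 10*t^2 + 32*t - 32) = (t - 4)*(t - 1)*(t^2 - 6*t + 8) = (t - 4)*(t - 2)*(t - 1)*(t - 4)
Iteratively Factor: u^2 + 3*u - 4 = (u - 1)*(u + 4)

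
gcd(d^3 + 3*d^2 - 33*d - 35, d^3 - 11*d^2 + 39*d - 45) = d - 5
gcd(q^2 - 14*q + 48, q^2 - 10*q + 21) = 1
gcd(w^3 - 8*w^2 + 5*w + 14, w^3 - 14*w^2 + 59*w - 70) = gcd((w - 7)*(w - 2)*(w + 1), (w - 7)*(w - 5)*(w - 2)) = w^2 - 9*w + 14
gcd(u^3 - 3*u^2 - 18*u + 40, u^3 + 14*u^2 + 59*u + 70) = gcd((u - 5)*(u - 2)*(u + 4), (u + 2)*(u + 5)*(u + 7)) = 1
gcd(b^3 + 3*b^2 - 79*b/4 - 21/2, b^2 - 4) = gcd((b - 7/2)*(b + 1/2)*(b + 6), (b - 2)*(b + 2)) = 1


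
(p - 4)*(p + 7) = p^2 + 3*p - 28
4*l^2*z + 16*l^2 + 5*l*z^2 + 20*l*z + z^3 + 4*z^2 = (l + z)*(4*l + z)*(z + 4)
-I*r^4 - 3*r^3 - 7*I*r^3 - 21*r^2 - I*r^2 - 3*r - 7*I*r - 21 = (r + 7)*(r - 3*I)*(r - I)*(-I*r + 1)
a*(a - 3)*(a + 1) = a^3 - 2*a^2 - 3*a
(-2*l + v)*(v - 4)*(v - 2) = -2*l*v^2 + 12*l*v - 16*l + v^3 - 6*v^2 + 8*v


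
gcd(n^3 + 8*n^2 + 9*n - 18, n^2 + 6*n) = n + 6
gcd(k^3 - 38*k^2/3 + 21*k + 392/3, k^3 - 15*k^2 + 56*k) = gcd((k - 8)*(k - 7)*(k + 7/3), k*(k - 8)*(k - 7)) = k^2 - 15*k + 56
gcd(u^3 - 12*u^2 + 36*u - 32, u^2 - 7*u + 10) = u - 2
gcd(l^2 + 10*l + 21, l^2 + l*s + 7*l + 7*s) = l + 7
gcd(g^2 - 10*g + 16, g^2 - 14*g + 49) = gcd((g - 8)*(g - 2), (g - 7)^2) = 1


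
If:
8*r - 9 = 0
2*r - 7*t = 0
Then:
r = 9/8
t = 9/28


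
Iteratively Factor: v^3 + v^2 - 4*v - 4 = (v + 1)*(v^2 - 4) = (v + 1)*(v + 2)*(v - 2)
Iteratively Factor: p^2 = (p)*(p)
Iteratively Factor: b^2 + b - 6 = (b - 2)*(b + 3)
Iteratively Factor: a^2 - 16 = (a - 4)*(a + 4)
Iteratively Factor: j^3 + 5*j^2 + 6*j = (j + 2)*(j^2 + 3*j) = j*(j + 2)*(j + 3)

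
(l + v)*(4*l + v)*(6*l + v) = 24*l^3 + 34*l^2*v + 11*l*v^2 + v^3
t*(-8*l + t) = -8*l*t + t^2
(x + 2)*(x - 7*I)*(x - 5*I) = x^3 + 2*x^2 - 12*I*x^2 - 35*x - 24*I*x - 70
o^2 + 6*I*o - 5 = (o + I)*(o + 5*I)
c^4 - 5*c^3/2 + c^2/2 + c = c*(c - 2)*(c - 1)*(c + 1/2)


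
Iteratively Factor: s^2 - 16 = (s - 4)*(s + 4)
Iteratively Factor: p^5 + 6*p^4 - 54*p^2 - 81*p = (p)*(p^4 + 6*p^3 - 54*p - 81) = p*(p + 3)*(p^3 + 3*p^2 - 9*p - 27) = p*(p + 3)^2*(p^2 - 9) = p*(p + 3)^3*(p - 3)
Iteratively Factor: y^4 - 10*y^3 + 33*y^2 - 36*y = (y)*(y^3 - 10*y^2 + 33*y - 36) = y*(y - 3)*(y^2 - 7*y + 12) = y*(y - 4)*(y - 3)*(y - 3)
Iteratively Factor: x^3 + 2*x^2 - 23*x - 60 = (x + 4)*(x^2 - 2*x - 15) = (x + 3)*(x + 4)*(x - 5)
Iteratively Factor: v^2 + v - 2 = (v - 1)*(v + 2)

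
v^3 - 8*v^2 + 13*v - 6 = (v - 6)*(v - 1)^2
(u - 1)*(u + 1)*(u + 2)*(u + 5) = u^4 + 7*u^3 + 9*u^2 - 7*u - 10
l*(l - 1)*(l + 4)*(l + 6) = l^4 + 9*l^3 + 14*l^2 - 24*l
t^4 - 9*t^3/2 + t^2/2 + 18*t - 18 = (t - 3)*(t - 2)*(t - 3/2)*(t + 2)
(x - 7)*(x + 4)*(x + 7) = x^3 + 4*x^2 - 49*x - 196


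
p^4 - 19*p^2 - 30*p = p*(p - 5)*(p + 2)*(p + 3)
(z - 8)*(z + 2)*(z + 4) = z^3 - 2*z^2 - 40*z - 64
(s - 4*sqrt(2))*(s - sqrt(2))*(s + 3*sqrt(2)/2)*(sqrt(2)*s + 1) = sqrt(2)*s^4 - 6*s^3 - 21*sqrt(2)*s^2/2 + 17*s + 12*sqrt(2)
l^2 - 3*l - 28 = (l - 7)*(l + 4)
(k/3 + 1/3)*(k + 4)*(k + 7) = k^3/3 + 4*k^2 + 13*k + 28/3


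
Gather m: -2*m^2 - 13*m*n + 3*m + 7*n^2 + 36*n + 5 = -2*m^2 + m*(3 - 13*n) + 7*n^2 + 36*n + 5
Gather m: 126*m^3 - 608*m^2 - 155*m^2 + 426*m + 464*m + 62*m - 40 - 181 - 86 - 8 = 126*m^3 - 763*m^2 + 952*m - 315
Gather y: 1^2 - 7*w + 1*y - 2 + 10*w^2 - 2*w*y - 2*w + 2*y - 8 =10*w^2 - 9*w + y*(3 - 2*w) - 9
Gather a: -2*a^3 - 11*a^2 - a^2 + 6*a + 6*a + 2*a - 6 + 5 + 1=-2*a^3 - 12*a^2 + 14*a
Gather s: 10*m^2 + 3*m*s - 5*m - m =10*m^2 + 3*m*s - 6*m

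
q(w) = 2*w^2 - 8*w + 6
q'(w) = 4*w - 8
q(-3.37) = 55.67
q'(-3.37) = -21.48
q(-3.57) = 60.05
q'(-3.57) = -22.28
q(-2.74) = 42.94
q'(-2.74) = -18.96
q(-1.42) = 21.39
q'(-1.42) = -13.68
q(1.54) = -1.58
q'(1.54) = -1.84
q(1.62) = -1.71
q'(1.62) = -1.52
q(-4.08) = 71.93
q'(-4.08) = -24.32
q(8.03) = 70.72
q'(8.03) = 24.12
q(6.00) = 30.00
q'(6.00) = 16.00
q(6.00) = 30.00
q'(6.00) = 16.00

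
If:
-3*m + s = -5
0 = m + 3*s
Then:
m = 3/2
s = -1/2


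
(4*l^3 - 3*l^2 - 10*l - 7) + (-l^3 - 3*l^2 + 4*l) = 3*l^3 - 6*l^2 - 6*l - 7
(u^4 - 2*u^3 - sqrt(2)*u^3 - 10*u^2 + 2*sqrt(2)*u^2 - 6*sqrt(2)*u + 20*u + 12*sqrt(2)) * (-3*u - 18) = -3*u^5 - 12*u^4 + 3*sqrt(2)*u^4 + 12*sqrt(2)*u^3 + 66*u^3 - 18*sqrt(2)*u^2 + 120*u^2 - 360*u + 72*sqrt(2)*u - 216*sqrt(2)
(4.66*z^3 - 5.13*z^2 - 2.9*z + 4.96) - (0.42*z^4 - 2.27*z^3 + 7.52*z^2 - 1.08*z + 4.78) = -0.42*z^4 + 6.93*z^3 - 12.65*z^2 - 1.82*z + 0.18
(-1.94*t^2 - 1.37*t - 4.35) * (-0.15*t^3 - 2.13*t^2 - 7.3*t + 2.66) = 0.291*t^5 + 4.3377*t^4 + 17.7326*t^3 + 14.1061*t^2 + 28.1108*t - 11.571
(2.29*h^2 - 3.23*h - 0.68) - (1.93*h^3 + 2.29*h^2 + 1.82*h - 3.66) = -1.93*h^3 - 5.05*h + 2.98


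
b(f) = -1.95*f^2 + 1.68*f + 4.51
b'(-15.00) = 60.18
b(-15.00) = -459.44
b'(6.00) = -21.72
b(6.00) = -55.61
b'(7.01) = -25.66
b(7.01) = -79.54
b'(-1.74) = 8.47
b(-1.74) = -4.32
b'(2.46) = -7.91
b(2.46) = -3.16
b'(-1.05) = 5.78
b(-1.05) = 0.60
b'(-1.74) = 8.47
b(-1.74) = -4.32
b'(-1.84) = 8.86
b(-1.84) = -5.18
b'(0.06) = 1.45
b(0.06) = 4.60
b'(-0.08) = 1.99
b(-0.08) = 4.36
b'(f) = 1.68 - 3.9*f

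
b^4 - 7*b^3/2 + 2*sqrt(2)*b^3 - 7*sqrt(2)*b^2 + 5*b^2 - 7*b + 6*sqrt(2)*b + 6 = (b - 2)*(b - 3/2)*(b + sqrt(2))^2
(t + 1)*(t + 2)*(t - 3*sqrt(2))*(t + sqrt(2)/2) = t^4 - 5*sqrt(2)*t^3/2 + 3*t^3 - 15*sqrt(2)*t^2/2 - t^2 - 9*t - 5*sqrt(2)*t - 6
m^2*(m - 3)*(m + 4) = m^4 + m^3 - 12*m^2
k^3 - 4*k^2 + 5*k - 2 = (k - 2)*(k - 1)^2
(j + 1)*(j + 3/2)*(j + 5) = j^3 + 15*j^2/2 + 14*j + 15/2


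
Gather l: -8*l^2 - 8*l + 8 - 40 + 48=-8*l^2 - 8*l + 16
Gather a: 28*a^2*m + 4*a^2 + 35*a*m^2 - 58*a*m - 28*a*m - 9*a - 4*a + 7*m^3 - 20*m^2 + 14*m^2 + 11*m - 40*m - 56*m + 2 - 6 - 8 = a^2*(28*m + 4) + a*(35*m^2 - 86*m - 13) + 7*m^3 - 6*m^2 - 85*m - 12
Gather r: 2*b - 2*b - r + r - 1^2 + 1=0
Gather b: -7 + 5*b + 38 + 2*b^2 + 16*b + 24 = 2*b^2 + 21*b + 55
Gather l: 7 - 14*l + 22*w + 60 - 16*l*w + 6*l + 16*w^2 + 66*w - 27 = l*(-16*w - 8) + 16*w^2 + 88*w + 40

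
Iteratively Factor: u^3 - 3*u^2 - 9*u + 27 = (u - 3)*(u^2 - 9) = (u - 3)*(u + 3)*(u - 3)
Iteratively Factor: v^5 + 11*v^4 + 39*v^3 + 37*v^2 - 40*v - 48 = (v + 4)*(v^4 + 7*v^3 + 11*v^2 - 7*v - 12) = (v + 3)*(v + 4)*(v^3 + 4*v^2 - v - 4) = (v - 1)*(v + 3)*(v + 4)*(v^2 + 5*v + 4) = (v - 1)*(v + 1)*(v + 3)*(v + 4)*(v + 4)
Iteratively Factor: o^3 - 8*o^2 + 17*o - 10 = (o - 2)*(o^2 - 6*o + 5) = (o - 2)*(o - 1)*(o - 5)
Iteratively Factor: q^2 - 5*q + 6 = (q - 2)*(q - 3)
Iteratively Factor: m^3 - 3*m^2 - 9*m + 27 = (m - 3)*(m^2 - 9) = (m - 3)^2*(m + 3)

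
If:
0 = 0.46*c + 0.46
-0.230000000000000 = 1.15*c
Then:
No Solution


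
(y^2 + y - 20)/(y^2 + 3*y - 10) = (y - 4)/(y - 2)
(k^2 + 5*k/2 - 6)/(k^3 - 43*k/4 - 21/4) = 2*(-2*k^2 - 5*k + 12)/(-4*k^3 + 43*k + 21)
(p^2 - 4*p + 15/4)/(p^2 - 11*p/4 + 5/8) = 2*(2*p - 3)/(4*p - 1)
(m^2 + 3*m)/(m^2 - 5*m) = (m + 3)/(m - 5)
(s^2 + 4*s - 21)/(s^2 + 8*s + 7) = (s - 3)/(s + 1)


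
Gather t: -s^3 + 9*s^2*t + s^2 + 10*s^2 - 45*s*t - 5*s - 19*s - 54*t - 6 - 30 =-s^3 + 11*s^2 - 24*s + t*(9*s^2 - 45*s - 54) - 36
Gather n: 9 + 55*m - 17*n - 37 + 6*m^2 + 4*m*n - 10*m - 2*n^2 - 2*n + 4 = 6*m^2 + 45*m - 2*n^2 + n*(4*m - 19) - 24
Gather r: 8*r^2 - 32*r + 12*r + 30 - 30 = 8*r^2 - 20*r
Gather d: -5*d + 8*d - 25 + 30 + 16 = 3*d + 21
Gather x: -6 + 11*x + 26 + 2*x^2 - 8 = 2*x^2 + 11*x + 12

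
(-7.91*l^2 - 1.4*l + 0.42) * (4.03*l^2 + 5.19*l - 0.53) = -31.8773*l^4 - 46.6949*l^3 - 1.3811*l^2 + 2.9218*l - 0.2226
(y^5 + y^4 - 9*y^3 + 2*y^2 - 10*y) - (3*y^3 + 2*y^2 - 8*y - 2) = y^5 + y^4 - 12*y^3 - 2*y + 2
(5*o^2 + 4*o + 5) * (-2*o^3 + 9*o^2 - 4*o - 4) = -10*o^5 + 37*o^4 + 6*o^3 + 9*o^2 - 36*o - 20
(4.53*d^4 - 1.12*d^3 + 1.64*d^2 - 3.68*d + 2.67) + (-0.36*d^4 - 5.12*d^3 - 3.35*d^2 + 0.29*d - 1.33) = 4.17*d^4 - 6.24*d^3 - 1.71*d^2 - 3.39*d + 1.34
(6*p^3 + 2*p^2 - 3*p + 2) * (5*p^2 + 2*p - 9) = 30*p^5 + 22*p^4 - 65*p^3 - 14*p^2 + 31*p - 18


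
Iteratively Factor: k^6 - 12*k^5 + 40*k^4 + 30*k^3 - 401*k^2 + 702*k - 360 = (k - 4)*(k^5 - 8*k^4 + 8*k^3 + 62*k^2 - 153*k + 90) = (k - 4)*(k - 3)*(k^4 - 5*k^3 - 7*k^2 + 41*k - 30) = (k - 5)*(k - 4)*(k - 3)*(k^3 - 7*k + 6) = (k - 5)*(k - 4)*(k - 3)*(k + 3)*(k^2 - 3*k + 2) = (k - 5)*(k - 4)*(k - 3)*(k - 2)*(k + 3)*(k - 1)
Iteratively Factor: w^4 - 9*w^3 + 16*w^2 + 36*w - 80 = (w + 2)*(w^3 - 11*w^2 + 38*w - 40) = (w - 2)*(w + 2)*(w^2 - 9*w + 20) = (w - 4)*(w - 2)*(w + 2)*(w - 5)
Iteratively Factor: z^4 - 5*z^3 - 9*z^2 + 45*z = (z - 5)*(z^3 - 9*z) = (z - 5)*(z - 3)*(z^2 + 3*z) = z*(z - 5)*(z - 3)*(z + 3)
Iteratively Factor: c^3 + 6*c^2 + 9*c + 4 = (c + 1)*(c^2 + 5*c + 4) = (c + 1)*(c + 4)*(c + 1)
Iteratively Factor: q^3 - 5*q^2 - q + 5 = (q - 5)*(q^2 - 1) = (q - 5)*(q - 1)*(q + 1)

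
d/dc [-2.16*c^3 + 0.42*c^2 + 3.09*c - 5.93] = -6.48*c^2 + 0.84*c + 3.09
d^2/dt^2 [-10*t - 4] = 0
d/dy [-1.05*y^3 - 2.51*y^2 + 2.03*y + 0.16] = -3.15*y^2 - 5.02*y + 2.03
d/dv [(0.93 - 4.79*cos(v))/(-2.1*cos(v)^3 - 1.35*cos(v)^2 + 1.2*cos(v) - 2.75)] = (20.118*cos(v)^3 + 0.6075*cos(v)^2 - 2.511*cos(v) - 12.0565)*sin(v)/(4.41*cos(v)^6 + 5.67*cos(v)^5 - 3.2175*cos(v)^4 + 8.31*cos(v)^3 + 8.865*cos(v)^2 - 6.6*cos(v) + 7.5625)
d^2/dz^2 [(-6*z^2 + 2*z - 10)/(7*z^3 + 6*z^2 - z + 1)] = 4*(-147*z^6 + 147*z^5 - 1407*z^4 - 1508*z^3 - 423*z^2 + 177*z + 23)/(343*z^9 + 882*z^8 + 609*z^7 + 111*z^6 + 165*z^5 + 84*z^4 - 16*z^3 + 21*z^2 - 3*z + 1)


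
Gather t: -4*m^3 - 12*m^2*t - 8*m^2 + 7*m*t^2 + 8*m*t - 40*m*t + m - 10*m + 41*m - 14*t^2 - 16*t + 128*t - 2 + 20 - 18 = -4*m^3 - 8*m^2 + 32*m + t^2*(7*m - 14) + t*(-12*m^2 - 32*m + 112)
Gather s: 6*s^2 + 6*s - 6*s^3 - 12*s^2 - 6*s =-6*s^3 - 6*s^2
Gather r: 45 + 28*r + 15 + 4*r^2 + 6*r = 4*r^2 + 34*r + 60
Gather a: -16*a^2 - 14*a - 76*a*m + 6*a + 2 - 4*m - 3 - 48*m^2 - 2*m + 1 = -16*a^2 + a*(-76*m - 8) - 48*m^2 - 6*m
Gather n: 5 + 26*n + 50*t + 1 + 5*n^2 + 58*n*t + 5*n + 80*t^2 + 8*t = 5*n^2 + n*(58*t + 31) + 80*t^2 + 58*t + 6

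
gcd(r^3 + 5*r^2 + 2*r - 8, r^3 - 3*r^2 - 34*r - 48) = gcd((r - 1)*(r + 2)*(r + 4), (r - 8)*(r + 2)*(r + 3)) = r + 2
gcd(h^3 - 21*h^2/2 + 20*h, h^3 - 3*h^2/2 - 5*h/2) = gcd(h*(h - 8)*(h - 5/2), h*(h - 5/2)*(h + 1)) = h^2 - 5*h/2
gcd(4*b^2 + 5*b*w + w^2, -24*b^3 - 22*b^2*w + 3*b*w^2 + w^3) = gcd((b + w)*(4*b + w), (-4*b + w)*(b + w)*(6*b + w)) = b + w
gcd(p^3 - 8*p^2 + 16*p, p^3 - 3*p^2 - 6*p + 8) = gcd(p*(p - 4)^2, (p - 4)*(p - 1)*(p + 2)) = p - 4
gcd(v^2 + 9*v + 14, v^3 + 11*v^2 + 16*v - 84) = v + 7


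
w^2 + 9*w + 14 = (w + 2)*(w + 7)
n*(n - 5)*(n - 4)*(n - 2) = n^4 - 11*n^3 + 38*n^2 - 40*n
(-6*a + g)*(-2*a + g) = 12*a^2 - 8*a*g + g^2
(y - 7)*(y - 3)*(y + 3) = y^3 - 7*y^2 - 9*y + 63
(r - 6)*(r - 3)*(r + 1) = r^3 - 8*r^2 + 9*r + 18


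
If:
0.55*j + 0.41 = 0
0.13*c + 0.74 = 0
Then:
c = -5.69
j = -0.75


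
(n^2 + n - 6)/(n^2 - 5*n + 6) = (n + 3)/(n - 3)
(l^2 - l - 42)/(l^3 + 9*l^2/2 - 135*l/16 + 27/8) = 16*(l - 7)/(16*l^2 - 24*l + 9)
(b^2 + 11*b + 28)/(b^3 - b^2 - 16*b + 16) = (b + 7)/(b^2 - 5*b + 4)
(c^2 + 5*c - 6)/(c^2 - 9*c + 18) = (c^2 + 5*c - 6)/(c^2 - 9*c + 18)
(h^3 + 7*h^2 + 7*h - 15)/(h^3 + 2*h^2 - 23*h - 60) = (h^2 + 4*h - 5)/(h^2 - h - 20)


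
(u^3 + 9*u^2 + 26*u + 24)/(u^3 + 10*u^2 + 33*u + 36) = (u + 2)/(u + 3)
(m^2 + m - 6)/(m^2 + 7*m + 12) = (m - 2)/(m + 4)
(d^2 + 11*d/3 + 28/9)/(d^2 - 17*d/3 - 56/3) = (d + 4/3)/(d - 8)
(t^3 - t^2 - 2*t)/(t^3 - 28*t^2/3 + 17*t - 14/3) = 3*t*(t + 1)/(3*t^2 - 22*t + 7)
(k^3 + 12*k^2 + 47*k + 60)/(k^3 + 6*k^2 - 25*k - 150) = (k^2 + 7*k + 12)/(k^2 + k - 30)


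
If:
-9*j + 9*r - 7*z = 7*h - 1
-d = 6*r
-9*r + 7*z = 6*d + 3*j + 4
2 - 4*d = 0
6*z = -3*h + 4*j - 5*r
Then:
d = 1/2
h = -475/322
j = 199/552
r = -1/12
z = 1349/1288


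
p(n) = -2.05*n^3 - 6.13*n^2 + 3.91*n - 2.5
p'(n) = -6.15*n^2 - 12.26*n + 3.91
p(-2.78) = -16.70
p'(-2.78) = -9.54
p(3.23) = -122.91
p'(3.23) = -99.85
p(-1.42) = -14.54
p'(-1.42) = 8.92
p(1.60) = -20.33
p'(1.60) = -31.45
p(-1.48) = -15.07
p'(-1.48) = 8.58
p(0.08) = -2.23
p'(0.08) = 2.89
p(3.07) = -107.59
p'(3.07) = -91.69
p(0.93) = -5.81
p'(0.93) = -12.81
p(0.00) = -2.50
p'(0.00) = 3.91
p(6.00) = -642.52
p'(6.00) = -291.05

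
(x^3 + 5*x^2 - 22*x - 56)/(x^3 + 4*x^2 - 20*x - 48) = (x + 7)/(x + 6)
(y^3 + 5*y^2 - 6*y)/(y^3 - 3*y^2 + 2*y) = (y + 6)/(y - 2)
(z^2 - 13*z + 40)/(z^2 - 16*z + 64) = (z - 5)/(z - 8)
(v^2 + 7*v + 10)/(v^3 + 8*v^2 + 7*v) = (v^2 + 7*v + 10)/(v*(v^2 + 8*v + 7))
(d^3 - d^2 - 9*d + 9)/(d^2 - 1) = (d^2 - 9)/(d + 1)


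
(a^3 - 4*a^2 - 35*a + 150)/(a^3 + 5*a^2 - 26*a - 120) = (a - 5)/(a + 4)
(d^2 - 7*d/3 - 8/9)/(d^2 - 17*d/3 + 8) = (d + 1/3)/(d - 3)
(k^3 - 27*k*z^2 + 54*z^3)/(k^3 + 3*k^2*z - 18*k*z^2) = (k - 3*z)/k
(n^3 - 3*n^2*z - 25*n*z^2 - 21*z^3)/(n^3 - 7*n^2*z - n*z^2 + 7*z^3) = (-n - 3*z)/(-n + z)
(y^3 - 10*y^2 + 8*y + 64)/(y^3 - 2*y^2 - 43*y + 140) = (y^2 - 6*y - 16)/(y^2 + 2*y - 35)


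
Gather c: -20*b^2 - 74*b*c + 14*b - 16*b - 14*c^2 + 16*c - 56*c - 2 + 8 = -20*b^2 - 2*b - 14*c^2 + c*(-74*b - 40) + 6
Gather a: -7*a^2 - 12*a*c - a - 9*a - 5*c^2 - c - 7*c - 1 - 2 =-7*a^2 + a*(-12*c - 10) - 5*c^2 - 8*c - 3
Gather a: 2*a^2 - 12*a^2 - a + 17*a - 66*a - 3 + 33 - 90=-10*a^2 - 50*a - 60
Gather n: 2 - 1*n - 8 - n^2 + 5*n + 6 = -n^2 + 4*n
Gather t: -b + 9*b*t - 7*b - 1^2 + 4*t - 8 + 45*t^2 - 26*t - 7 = -8*b + 45*t^2 + t*(9*b - 22) - 16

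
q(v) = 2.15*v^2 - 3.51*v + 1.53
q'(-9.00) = -42.21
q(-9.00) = 207.27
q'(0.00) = -3.51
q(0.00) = 1.53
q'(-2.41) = -13.87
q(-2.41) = 22.48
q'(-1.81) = -11.29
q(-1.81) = 14.93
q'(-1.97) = -11.98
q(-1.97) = 16.79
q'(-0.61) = -6.13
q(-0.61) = 4.47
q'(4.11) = 14.16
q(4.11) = 23.42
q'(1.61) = 3.41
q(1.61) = 1.45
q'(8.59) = 33.43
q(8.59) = 130.02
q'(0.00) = -3.51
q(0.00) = 1.53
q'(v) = 4.3*v - 3.51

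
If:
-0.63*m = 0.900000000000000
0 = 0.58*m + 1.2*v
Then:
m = -1.43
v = 0.69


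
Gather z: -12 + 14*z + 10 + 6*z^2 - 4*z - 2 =6*z^2 + 10*z - 4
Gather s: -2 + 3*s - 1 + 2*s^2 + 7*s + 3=2*s^2 + 10*s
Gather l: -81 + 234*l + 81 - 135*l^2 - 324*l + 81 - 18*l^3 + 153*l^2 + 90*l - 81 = -18*l^3 + 18*l^2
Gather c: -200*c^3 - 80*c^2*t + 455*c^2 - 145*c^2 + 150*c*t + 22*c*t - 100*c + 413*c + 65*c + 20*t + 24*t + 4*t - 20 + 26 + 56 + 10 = -200*c^3 + c^2*(310 - 80*t) + c*(172*t + 378) + 48*t + 72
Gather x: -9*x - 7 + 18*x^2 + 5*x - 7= 18*x^2 - 4*x - 14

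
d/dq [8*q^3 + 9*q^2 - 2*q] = 24*q^2 + 18*q - 2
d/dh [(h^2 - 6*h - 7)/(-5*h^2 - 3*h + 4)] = (-33*h^2 - 62*h - 45)/(25*h^4 + 30*h^3 - 31*h^2 - 24*h + 16)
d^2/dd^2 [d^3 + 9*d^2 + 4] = 6*d + 18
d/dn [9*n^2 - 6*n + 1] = 18*n - 6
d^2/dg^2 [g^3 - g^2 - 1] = 6*g - 2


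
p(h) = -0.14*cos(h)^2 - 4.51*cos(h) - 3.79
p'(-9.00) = -1.75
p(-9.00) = 0.20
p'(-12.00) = 2.55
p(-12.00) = -7.70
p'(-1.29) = -4.41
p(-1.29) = -5.05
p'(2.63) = 2.09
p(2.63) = 0.04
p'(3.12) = 0.09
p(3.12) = 0.58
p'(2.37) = 3.00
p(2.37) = -0.63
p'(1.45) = 4.51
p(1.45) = -4.34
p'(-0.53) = -2.40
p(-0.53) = -7.79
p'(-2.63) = -2.09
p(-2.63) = 0.04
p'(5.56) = -3.12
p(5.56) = -7.25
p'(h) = 0.28*sin(h)*cos(h) + 4.51*sin(h)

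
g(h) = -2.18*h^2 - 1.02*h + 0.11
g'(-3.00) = 12.06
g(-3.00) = -16.45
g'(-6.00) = 25.14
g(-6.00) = -72.25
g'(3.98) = -18.37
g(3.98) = -38.48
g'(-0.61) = 1.64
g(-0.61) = -0.08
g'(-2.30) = 9.01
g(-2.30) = -9.08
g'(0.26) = -2.15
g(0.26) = -0.30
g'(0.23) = -2.02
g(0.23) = -0.24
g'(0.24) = -2.07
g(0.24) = -0.26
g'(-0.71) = 2.08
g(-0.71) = -0.26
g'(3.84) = -17.76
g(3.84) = -35.95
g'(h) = -4.36*h - 1.02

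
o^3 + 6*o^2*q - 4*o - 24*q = (o - 2)*(o + 2)*(o + 6*q)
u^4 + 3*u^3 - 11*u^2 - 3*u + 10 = (u - 2)*(u - 1)*(u + 1)*(u + 5)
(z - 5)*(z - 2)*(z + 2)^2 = z^4 - 3*z^3 - 14*z^2 + 12*z + 40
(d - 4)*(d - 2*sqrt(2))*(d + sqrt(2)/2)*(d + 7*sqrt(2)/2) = d^4 - 4*d^3 + 2*sqrt(2)*d^3 - 25*d^2/2 - 8*sqrt(2)*d^2 - 7*sqrt(2)*d + 50*d + 28*sqrt(2)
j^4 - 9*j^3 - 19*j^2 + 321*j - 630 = (j - 7)*(j - 5)*(j - 3)*(j + 6)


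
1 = 1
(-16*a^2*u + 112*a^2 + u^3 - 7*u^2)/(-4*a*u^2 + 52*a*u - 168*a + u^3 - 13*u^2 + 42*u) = (4*a + u)/(u - 6)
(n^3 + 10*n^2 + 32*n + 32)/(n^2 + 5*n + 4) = (n^2 + 6*n + 8)/(n + 1)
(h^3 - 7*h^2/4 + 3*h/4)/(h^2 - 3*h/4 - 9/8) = 2*h*(-4*h^2 + 7*h - 3)/(-8*h^2 + 6*h + 9)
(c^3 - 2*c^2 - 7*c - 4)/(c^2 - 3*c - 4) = c + 1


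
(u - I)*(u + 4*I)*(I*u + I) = I*u^3 - 3*u^2 + I*u^2 - 3*u + 4*I*u + 4*I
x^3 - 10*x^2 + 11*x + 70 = (x - 7)*(x - 5)*(x + 2)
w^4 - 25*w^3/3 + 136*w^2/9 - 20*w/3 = w*(w - 6)*(w - 5/3)*(w - 2/3)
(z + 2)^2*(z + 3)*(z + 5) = z^4 + 12*z^3 + 51*z^2 + 92*z + 60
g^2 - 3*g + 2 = (g - 2)*(g - 1)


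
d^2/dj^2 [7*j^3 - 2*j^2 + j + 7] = 42*j - 4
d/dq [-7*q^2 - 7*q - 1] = -14*q - 7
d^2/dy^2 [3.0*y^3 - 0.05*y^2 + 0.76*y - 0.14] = 18.0*y - 0.1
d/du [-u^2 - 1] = -2*u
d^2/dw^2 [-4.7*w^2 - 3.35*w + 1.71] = -9.40000000000000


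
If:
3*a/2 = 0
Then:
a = 0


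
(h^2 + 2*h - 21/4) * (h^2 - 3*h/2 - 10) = h^4 + h^3/2 - 73*h^2/4 - 97*h/8 + 105/2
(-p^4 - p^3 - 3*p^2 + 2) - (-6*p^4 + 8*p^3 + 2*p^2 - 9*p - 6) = 5*p^4 - 9*p^3 - 5*p^2 + 9*p + 8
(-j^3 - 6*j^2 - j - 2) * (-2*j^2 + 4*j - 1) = 2*j^5 + 8*j^4 - 21*j^3 + 6*j^2 - 7*j + 2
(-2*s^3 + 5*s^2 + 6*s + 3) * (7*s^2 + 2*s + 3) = -14*s^5 + 31*s^4 + 46*s^3 + 48*s^2 + 24*s + 9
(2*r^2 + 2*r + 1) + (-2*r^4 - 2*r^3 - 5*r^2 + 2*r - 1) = -2*r^4 - 2*r^3 - 3*r^2 + 4*r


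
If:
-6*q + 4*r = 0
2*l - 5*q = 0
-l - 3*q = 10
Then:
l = -50/11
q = -20/11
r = -30/11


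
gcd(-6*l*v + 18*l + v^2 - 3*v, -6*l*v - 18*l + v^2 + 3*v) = -6*l + v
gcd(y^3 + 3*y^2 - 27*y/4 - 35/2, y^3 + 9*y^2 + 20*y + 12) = y + 2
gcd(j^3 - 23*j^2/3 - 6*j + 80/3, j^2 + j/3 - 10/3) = j^2 + j/3 - 10/3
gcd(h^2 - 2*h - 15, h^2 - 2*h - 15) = h^2 - 2*h - 15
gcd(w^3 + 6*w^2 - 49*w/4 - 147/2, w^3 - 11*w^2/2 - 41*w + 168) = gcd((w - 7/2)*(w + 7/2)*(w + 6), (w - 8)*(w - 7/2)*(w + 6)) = w^2 + 5*w/2 - 21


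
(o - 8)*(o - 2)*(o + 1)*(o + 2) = o^4 - 7*o^3 - 12*o^2 + 28*o + 32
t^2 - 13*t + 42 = (t - 7)*(t - 6)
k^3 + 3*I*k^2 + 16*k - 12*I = (k - 2*I)*(k - I)*(k + 6*I)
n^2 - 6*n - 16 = (n - 8)*(n + 2)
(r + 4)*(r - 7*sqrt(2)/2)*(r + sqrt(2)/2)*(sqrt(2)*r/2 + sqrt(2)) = sqrt(2)*r^4/2 - 3*r^3 + 3*sqrt(2)*r^3 - 18*r^2 + 9*sqrt(2)*r^2/4 - 24*r - 21*sqrt(2)*r/2 - 14*sqrt(2)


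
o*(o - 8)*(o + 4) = o^3 - 4*o^2 - 32*o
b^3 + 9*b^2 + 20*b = b*(b + 4)*(b + 5)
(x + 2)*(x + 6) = x^2 + 8*x + 12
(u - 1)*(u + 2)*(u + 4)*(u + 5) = u^4 + 10*u^3 + 27*u^2 + 2*u - 40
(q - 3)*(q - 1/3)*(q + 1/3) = q^3 - 3*q^2 - q/9 + 1/3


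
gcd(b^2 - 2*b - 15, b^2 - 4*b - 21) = b + 3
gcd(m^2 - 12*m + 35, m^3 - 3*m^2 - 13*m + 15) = m - 5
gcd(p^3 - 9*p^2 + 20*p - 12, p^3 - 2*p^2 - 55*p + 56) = p - 1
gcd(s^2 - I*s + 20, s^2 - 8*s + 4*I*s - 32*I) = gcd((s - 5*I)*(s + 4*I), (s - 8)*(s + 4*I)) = s + 4*I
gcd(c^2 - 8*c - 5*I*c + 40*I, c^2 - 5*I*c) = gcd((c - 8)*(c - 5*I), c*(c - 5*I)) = c - 5*I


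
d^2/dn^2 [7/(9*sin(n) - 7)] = 63*(-9*sin(n)^2 - 7*sin(n) + 18)/(9*sin(n) - 7)^3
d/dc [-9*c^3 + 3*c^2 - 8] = 3*c*(2 - 9*c)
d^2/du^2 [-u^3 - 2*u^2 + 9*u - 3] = -6*u - 4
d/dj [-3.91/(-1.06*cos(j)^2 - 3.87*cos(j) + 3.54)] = (8.2892*cos(j) + 15.1317)*sin(j)/(1.06*cos(j)^2 + 3.87*cos(j) - 3.54)^2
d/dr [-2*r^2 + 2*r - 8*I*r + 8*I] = -4*r + 2 - 8*I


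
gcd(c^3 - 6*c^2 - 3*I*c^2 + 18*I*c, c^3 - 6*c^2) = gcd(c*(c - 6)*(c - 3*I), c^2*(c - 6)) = c^2 - 6*c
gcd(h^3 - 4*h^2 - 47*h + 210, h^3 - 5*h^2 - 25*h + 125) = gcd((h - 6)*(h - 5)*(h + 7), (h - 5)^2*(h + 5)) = h - 5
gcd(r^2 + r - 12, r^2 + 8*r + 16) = r + 4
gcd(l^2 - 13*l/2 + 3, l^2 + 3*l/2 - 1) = l - 1/2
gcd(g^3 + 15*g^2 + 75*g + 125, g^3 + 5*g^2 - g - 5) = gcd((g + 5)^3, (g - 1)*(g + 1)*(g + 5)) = g + 5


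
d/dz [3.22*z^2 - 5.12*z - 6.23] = 6.44*z - 5.12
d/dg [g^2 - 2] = 2*g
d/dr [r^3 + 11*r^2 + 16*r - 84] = 3*r^2 + 22*r + 16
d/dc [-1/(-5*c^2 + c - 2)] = (1 - 10*c)/(5*c^2 - c + 2)^2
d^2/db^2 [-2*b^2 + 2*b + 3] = -4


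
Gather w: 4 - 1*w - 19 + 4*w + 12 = 3*w - 3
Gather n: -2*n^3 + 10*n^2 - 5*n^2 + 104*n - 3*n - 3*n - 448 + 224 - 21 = -2*n^3 + 5*n^2 + 98*n - 245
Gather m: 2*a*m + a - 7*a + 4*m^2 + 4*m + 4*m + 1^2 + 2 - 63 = -6*a + 4*m^2 + m*(2*a + 8) - 60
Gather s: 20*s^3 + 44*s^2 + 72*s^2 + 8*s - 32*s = 20*s^3 + 116*s^2 - 24*s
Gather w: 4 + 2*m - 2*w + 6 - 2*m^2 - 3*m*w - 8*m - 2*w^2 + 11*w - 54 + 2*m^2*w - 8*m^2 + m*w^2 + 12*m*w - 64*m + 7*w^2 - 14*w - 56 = -10*m^2 - 70*m + w^2*(m + 5) + w*(2*m^2 + 9*m - 5) - 100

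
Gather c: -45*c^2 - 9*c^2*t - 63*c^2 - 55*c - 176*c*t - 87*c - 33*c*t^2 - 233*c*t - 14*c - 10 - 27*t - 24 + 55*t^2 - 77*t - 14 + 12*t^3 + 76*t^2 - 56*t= c^2*(-9*t - 108) + c*(-33*t^2 - 409*t - 156) + 12*t^3 + 131*t^2 - 160*t - 48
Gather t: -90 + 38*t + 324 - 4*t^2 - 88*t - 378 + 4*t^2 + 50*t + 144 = 0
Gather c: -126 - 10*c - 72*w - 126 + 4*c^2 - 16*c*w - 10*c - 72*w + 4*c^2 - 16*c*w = 8*c^2 + c*(-32*w - 20) - 144*w - 252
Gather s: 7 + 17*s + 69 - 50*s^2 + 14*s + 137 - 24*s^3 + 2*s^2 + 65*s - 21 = -24*s^3 - 48*s^2 + 96*s + 192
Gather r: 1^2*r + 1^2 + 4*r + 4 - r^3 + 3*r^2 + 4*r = -r^3 + 3*r^2 + 9*r + 5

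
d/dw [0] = 0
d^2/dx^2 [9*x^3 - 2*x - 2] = 54*x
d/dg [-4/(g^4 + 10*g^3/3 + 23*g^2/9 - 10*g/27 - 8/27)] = 216*(54*g^3 + 135*g^2 + 69*g - 5)/(27*g^4 + 90*g^3 + 69*g^2 - 10*g - 8)^2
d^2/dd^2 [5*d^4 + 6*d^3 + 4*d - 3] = 12*d*(5*d + 3)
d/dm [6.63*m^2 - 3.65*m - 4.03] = 13.26*m - 3.65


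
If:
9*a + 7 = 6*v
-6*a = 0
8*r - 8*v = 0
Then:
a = 0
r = 7/6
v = 7/6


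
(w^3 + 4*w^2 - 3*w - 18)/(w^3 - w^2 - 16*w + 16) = (w^3 + 4*w^2 - 3*w - 18)/(w^3 - w^2 - 16*w + 16)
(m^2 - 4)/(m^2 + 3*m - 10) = (m + 2)/(m + 5)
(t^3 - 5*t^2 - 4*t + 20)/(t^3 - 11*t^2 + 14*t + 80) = (t - 2)/(t - 8)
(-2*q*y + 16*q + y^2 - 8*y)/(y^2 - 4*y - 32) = (-2*q + y)/(y + 4)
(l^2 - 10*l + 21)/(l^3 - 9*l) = (l - 7)/(l*(l + 3))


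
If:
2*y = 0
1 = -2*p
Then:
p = -1/2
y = 0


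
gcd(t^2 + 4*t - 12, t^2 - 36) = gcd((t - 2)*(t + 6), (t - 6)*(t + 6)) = t + 6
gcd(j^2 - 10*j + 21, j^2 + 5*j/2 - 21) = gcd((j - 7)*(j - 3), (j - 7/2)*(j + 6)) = 1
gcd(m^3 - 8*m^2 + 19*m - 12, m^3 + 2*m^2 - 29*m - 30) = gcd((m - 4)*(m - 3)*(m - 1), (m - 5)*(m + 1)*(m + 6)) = 1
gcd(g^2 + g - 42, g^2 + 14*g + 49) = g + 7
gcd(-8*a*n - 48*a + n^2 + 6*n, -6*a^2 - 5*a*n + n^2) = 1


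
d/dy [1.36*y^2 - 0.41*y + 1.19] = 2.72*y - 0.41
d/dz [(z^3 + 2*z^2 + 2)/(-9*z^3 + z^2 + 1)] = 19*z^2*(z^2 + 3)/(81*z^6 - 18*z^5 + z^4 - 18*z^3 + 2*z^2 + 1)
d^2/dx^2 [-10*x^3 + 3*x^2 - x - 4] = 6 - 60*x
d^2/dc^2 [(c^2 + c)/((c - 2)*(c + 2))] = 2*(c^3 + 12*c^2 + 12*c + 16)/(c^6 - 12*c^4 + 48*c^2 - 64)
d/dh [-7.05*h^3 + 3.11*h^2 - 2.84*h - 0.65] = -21.15*h^2 + 6.22*h - 2.84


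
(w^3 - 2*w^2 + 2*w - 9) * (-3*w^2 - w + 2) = -3*w^5 + 5*w^4 - 2*w^3 + 21*w^2 + 13*w - 18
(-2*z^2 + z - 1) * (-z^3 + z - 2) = 2*z^5 - z^4 - z^3 + 5*z^2 - 3*z + 2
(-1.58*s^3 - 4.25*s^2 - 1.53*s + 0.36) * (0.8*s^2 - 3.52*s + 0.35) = -1.264*s^5 + 2.1616*s^4 + 13.183*s^3 + 4.1861*s^2 - 1.8027*s + 0.126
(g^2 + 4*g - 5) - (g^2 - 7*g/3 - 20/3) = 19*g/3 + 5/3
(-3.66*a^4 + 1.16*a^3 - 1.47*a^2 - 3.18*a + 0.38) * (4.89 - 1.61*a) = 5.8926*a^5 - 19.765*a^4 + 8.0391*a^3 - 2.0685*a^2 - 16.162*a + 1.8582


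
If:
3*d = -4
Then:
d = -4/3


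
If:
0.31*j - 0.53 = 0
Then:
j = 1.71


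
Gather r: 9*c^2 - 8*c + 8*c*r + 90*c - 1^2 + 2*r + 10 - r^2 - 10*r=9*c^2 + 82*c - r^2 + r*(8*c - 8) + 9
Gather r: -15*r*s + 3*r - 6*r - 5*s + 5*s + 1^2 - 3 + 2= r*(-15*s - 3)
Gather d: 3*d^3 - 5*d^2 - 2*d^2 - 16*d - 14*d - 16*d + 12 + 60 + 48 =3*d^3 - 7*d^2 - 46*d + 120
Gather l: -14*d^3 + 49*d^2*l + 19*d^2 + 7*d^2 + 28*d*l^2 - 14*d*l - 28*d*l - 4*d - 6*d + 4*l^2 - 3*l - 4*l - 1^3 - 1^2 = -14*d^3 + 26*d^2 - 10*d + l^2*(28*d + 4) + l*(49*d^2 - 42*d - 7) - 2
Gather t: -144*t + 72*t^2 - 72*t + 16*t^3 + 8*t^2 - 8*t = 16*t^3 + 80*t^2 - 224*t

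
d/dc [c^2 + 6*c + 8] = 2*c + 6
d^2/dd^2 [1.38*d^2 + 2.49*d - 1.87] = 2.76000000000000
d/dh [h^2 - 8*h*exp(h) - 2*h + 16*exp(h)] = -8*h*exp(h) + 2*h + 8*exp(h) - 2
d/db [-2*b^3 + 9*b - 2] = 9 - 6*b^2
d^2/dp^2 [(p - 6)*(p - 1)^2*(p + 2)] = 12*p^2 - 36*p - 6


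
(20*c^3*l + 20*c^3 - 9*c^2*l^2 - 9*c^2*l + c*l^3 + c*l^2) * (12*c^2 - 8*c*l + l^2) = 240*c^5*l + 240*c^5 - 268*c^4*l^2 - 268*c^4*l + 104*c^3*l^3 + 104*c^3*l^2 - 17*c^2*l^4 - 17*c^2*l^3 + c*l^5 + c*l^4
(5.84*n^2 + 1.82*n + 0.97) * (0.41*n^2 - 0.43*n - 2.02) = 2.3944*n^4 - 1.765*n^3 - 12.1817*n^2 - 4.0935*n - 1.9594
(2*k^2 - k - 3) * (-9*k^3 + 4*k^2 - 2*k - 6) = -18*k^5 + 17*k^4 + 19*k^3 - 22*k^2 + 12*k + 18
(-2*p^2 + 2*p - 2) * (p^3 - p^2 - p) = -2*p^5 + 4*p^4 - 2*p^3 + 2*p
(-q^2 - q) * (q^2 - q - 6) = -q^4 + 7*q^2 + 6*q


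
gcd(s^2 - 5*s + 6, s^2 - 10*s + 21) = s - 3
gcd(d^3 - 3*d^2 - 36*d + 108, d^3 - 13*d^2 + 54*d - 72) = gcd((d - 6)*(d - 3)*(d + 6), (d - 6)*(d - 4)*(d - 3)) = d^2 - 9*d + 18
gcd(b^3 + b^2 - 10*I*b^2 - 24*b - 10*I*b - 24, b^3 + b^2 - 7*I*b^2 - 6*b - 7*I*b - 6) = b^2 + b*(1 - 6*I) - 6*I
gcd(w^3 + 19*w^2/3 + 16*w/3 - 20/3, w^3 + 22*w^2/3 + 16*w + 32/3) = w + 2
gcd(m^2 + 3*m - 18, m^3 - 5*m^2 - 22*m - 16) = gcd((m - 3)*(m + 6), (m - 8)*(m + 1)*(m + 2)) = 1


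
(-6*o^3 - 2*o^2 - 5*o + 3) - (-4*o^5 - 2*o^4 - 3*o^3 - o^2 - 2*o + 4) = 4*o^5 + 2*o^4 - 3*o^3 - o^2 - 3*o - 1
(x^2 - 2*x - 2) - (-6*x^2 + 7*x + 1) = 7*x^2 - 9*x - 3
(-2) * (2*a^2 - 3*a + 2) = -4*a^2 + 6*a - 4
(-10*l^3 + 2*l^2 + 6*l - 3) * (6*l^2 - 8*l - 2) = -60*l^5 + 92*l^4 + 40*l^3 - 70*l^2 + 12*l + 6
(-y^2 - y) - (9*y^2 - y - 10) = 10 - 10*y^2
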